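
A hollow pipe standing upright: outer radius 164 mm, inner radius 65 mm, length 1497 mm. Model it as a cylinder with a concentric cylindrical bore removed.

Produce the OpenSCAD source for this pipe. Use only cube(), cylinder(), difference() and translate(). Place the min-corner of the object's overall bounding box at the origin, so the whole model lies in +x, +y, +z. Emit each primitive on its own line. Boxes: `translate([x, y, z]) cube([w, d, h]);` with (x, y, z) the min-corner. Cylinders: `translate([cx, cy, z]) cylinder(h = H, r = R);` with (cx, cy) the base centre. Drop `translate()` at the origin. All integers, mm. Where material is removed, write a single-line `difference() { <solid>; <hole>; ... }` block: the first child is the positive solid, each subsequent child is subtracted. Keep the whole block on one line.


difference() { translate([164, 164, 0]) cylinder(h = 1497, r = 164); translate([164, 164, 0]) cylinder(h = 1497, r = 65); }


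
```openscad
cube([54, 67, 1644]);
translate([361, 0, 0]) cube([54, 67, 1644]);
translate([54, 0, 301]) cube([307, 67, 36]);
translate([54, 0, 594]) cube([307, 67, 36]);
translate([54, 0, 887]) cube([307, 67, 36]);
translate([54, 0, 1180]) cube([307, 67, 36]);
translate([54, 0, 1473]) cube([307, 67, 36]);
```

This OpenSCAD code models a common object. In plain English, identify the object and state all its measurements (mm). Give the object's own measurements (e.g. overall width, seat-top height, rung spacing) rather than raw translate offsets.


A straight ladder. Two 54×67 mm vertical rails, 1644 mm tall, stand 415 mm apart (outside-to-outside) with their front faces coplanar on the −y side. 5 rungs, each 67 mm deep and 36 mm tall, span between the inner faces of the rails, front faces flush with the rails. The lowest rung's underside is at z = 301 mm and rungs are spaced 293 mm apart (underside to underside).


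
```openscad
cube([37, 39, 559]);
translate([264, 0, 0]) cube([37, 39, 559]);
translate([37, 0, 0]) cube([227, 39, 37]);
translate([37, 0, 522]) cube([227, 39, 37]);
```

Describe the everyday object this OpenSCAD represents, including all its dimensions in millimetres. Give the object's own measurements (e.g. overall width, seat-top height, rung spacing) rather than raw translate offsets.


A rectangular picture frame lying in the x–z plane (depth along y). The opening is 227 mm wide (x) by 485 mm tall (z), surrounded by a border 37 mm wide on all four sides. The frame is 39 mm deep and is made of two full-height vertical stiles with two horizontal rails fitted between them.


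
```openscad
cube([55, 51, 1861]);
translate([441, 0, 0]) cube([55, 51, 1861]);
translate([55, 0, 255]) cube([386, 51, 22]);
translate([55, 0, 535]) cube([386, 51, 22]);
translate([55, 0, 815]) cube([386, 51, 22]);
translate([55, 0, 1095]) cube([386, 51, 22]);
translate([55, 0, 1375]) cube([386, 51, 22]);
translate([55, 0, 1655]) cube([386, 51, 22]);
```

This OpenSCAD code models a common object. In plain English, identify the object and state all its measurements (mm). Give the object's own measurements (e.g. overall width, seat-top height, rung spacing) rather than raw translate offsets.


A straight ladder. Two 55×51 mm vertical rails, 1861 mm tall, stand 496 mm apart (outside-to-outside) with their front faces coplanar on the −y side. 6 rungs, each 51 mm deep and 22 mm tall, span between the inner faces of the rails, front faces flush with the rails. The lowest rung's underside is at z = 255 mm and rungs are spaced 280 mm apart (underside to underside).


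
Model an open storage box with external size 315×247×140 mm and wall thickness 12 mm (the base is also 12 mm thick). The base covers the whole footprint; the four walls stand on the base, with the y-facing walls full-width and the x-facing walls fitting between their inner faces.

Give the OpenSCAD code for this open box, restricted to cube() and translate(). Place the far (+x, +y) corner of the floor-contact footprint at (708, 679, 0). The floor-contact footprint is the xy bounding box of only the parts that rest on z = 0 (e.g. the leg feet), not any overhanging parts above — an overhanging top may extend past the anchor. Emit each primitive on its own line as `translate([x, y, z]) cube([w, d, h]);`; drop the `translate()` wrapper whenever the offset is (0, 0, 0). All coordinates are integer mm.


translate([393, 432, 0]) cube([315, 247, 12]);
translate([393, 432, 12]) cube([315, 12, 128]);
translate([393, 667, 12]) cube([315, 12, 128]);
translate([393, 444, 12]) cube([12, 223, 128]);
translate([696, 444, 12]) cube([12, 223, 128]);


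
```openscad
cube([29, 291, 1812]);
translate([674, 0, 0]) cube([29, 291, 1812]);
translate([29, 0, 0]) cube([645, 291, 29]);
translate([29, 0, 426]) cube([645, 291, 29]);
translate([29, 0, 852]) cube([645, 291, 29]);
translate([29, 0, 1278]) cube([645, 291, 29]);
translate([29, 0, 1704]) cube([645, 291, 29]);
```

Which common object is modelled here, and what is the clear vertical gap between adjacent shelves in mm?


A bookshelf. The clear shelf gap is 397 mm.

Two tall side panels with 5 horizontal boards between them — a bookshelf. The first two shelf undersides are at z = 0 and z = 426; with shelf thickness 29, the clear gap is 426 − 0 − 29 = 397 mm.


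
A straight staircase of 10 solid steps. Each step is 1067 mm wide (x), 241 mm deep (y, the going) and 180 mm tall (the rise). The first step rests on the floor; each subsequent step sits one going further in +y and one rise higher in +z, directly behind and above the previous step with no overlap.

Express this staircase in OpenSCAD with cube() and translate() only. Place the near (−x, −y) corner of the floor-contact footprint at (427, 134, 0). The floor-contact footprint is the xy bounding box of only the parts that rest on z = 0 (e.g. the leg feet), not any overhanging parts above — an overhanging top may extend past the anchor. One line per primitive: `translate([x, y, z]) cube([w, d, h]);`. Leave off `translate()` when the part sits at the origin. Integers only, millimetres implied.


translate([427, 134, 0]) cube([1067, 241, 180]);
translate([427, 375, 180]) cube([1067, 241, 180]);
translate([427, 616, 360]) cube([1067, 241, 180]);
translate([427, 857, 540]) cube([1067, 241, 180]);
translate([427, 1098, 720]) cube([1067, 241, 180]);
translate([427, 1339, 900]) cube([1067, 241, 180]);
translate([427, 1580, 1080]) cube([1067, 241, 180]);
translate([427, 1821, 1260]) cube([1067, 241, 180]);
translate([427, 2062, 1440]) cube([1067, 241, 180]);
translate([427, 2303, 1620]) cube([1067, 241, 180]);


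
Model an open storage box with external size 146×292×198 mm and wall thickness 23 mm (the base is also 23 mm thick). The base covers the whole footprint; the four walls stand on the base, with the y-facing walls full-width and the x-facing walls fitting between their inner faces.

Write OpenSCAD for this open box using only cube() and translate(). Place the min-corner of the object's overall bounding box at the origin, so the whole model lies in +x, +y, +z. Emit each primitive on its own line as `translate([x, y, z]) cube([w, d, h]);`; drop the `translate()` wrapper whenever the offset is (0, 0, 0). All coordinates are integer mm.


cube([146, 292, 23]);
translate([0, 0, 23]) cube([146, 23, 175]);
translate([0, 269, 23]) cube([146, 23, 175]);
translate([0, 23, 23]) cube([23, 246, 175]);
translate([123, 23, 23]) cube([23, 246, 175]);


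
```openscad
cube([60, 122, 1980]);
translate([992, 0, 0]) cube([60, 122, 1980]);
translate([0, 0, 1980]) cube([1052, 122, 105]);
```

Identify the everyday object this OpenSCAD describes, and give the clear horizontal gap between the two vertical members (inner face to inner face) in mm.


A door frame. The clear opening width is 932 mm.

Two 1980 mm tall posts with a header on top — a door frame. The left jamb is 60 mm wide at x = 0; the right jamb starts at x = 992. The clear opening is 992 − 60 = 932 mm.


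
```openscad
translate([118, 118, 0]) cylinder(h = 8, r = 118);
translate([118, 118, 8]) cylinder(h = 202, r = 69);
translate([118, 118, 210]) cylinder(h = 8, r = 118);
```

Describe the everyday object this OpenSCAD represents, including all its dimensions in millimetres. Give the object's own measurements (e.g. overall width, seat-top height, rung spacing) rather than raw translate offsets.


A spool: two coaxial disc flanges of radius 118 mm and thickness 8 mm, joined by a core cylinder of radius 69 mm and height 202 mm. The lower flange rests on z = 0 and the three cylinders share a vertical axis.


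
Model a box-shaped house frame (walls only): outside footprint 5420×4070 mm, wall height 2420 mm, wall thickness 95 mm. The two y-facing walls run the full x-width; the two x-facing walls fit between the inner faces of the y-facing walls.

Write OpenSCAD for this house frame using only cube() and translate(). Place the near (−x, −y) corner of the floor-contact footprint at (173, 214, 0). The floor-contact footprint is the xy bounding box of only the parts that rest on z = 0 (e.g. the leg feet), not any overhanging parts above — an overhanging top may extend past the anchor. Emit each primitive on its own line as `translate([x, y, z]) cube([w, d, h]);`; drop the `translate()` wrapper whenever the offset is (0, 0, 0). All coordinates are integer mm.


translate([173, 214, 0]) cube([5420, 95, 2420]);
translate([173, 4189, 0]) cube([5420, 95, 2420]);
translate([173, 309, 0]) cube([95, 3880, 2420]);
translate([5498, 309, 0]) cube([95, 3880, 2420]);


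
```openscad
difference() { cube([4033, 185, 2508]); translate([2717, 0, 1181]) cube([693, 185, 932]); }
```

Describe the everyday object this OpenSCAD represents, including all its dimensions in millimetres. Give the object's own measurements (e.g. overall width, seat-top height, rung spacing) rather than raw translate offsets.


A wall 4033 mm long (x), 185 mm thick (y), 2508 mm tall, with a rectangular window opening cut through it. The opening is 693 mm wide and 932 mm tall; its sill is at z = 1181 mm and its near (−x) edge is 2717 mm from the wall's −x end. The opening passes through the full wall thickness.


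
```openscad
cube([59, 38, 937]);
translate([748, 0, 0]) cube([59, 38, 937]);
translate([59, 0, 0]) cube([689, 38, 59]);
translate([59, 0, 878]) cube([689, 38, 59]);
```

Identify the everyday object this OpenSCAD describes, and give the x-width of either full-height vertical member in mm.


A picture frame. The border width is 59 mm.

Four thin pieces enclosing a rectangular opening — a picture frame. The two full-height stiles are 937 mm tall; the top rail sits at z = 878 and is 59 mm tall, so the border above the opening is 937 − 878 = 59 mm, matching the stile x-width.


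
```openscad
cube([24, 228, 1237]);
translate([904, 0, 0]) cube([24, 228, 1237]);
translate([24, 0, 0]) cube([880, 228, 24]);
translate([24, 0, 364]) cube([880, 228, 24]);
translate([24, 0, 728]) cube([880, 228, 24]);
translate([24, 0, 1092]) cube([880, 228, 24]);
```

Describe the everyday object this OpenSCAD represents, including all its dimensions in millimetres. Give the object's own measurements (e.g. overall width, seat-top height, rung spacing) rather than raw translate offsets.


An open bookshelf. Two side panels, each 24 mm thick, 228 mm deep and 1237 mm tall, stand 928 mm apart (outside-to-outside). Between them sit 4 shelves, each 24 mm thick and 228 mm deep, spanning the full gap between the sides. The bottom shelf rests on the floor (its underside at z = 0) and the clear gap between one shelf's top and the next shelf's underside is 340 mm.


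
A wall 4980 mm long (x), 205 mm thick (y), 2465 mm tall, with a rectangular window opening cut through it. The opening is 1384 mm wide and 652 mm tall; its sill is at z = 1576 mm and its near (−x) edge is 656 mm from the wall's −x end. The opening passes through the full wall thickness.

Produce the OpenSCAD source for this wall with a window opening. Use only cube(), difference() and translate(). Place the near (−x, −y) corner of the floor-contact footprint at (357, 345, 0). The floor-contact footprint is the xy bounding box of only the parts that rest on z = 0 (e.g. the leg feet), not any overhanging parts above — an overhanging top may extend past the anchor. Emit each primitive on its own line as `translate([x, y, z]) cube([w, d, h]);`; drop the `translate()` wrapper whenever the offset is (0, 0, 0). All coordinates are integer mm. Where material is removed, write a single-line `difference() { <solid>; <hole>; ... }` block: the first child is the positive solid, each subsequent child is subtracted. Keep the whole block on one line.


difference() { translate([357, 345, 0]) cube([4980, 205, 2465]); translate([1013, 345, 1576]) cube([1384, 205, 652]); }


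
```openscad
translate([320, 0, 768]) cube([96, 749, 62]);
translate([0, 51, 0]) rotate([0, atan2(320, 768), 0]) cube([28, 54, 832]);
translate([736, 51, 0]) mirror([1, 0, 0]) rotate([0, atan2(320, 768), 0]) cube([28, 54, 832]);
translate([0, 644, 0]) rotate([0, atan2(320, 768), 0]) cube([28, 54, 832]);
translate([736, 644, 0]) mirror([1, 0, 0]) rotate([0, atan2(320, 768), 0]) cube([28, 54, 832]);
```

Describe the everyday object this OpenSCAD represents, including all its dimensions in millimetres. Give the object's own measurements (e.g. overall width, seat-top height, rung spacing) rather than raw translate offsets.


A sawhorse. A 96×749×62 mm beam (x, y, z) sits on two A-frame leg pairs. Each pair is two raked legs of 28×54 mm section (54 mm along y) splaying symmetrically in x. Each leg rises 768 mm vertically over 320 mm of horizontal reach and is 832 mm long along its own axis. Every leg's outer bottom edge rests on the floor and its outer top edge meets a bottom edge of the beam — the left legs (tilting toward +x) meet the beam's −x bottom edge, the right legs (their mirror images, tilting toward −x) meet its +x bottom edge — so the leg tops tuck under the beam, the beam's underside is 768 mm above the floor, and the feet are 736 mm apart outside-to-outside with the beam centred between them. The two leg pairs are set in 51 mm from either end of the beam.


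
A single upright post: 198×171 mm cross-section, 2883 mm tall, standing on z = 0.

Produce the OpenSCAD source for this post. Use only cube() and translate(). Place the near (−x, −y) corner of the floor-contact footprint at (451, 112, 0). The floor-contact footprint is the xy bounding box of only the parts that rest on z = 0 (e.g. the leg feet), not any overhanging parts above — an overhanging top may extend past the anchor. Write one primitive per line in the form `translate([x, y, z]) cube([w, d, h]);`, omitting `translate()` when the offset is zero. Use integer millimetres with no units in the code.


translate([451, 112, 0]) cube([198, 171, 2883]);


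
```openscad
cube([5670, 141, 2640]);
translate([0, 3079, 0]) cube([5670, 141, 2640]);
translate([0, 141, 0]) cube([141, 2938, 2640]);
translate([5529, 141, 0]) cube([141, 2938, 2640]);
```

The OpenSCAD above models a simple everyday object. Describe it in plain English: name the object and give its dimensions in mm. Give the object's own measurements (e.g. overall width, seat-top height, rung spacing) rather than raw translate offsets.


The wall frame of a small rectangular building: four walls, each 2640 mm tall and 141 mm thick, enclosing a footprint 5670 mm (x) by 3220 mm (y) outside-to-outside, with no floor or roof. The front and back walls (the −y and +y sides) span the full width; the two side walls fit between them.


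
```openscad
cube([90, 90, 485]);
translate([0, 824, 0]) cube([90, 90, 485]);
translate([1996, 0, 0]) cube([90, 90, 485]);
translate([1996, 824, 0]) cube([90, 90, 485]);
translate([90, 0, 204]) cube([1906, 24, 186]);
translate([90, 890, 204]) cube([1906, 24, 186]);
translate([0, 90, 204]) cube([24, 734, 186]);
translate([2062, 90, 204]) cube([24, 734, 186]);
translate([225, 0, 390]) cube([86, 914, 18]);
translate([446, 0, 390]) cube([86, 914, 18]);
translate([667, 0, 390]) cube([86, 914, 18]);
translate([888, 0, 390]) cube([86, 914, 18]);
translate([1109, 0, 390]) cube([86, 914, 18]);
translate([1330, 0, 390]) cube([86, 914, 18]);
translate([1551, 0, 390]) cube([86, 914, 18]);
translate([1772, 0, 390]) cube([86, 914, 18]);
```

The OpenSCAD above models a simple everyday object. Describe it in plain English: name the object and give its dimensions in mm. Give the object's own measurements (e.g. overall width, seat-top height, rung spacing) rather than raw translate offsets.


A bed frame 2086 mm long (x) by 914 mm wide (y). Four 90×90 mm corner posts, 485 mm tall, at the corners of the footprint. Four rails of 24 mm thickness and 186 mm height run between adjacent posts with their undersides at z = 204 mm, their outer faces flush with the outside of the frame (the two x-running rails run between the posts' inner faces; the two y-running rails run between the posts' inner faces). 8 slats, each 86 mm wide (x) and 18 mm thick, lie across the top of the two x-running rails, running the full 914 mm width of the frame in y; along x they sit between the end posts with a 135 mm gap after the −x posts and between neighbouring slats, leaving 138 mm before the +x posts.


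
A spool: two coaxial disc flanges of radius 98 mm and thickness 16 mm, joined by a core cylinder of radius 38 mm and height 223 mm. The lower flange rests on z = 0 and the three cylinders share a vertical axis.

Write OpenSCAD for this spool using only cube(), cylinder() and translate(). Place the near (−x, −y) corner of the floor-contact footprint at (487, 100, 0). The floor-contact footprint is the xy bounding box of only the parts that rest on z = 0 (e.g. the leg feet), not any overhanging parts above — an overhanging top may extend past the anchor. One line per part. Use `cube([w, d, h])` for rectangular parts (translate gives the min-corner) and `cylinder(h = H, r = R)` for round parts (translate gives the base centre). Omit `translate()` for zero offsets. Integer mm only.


translate([585, 198, 0]) cylinder(h = 16, r = 98);
translate([585, 198, 16]) cylinder(h = 223, r = 38);
translate([585, 198, 239]) cylinder(h = 16, r = 98);


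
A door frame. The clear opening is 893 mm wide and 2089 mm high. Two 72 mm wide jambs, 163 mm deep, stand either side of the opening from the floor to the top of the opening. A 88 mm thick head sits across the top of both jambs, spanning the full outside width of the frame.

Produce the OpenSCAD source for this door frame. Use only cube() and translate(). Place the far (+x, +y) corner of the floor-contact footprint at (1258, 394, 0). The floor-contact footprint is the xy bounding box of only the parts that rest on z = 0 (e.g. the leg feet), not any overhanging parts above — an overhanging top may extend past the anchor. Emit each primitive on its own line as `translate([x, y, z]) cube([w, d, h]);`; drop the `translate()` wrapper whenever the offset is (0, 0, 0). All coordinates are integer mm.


translate([221, 231, 0]) cube([72, 163, 2089]);
translate([1186, 231, 0]) cube([72, 163, 2089]);
translate([221, 231, 2089]) cube([1037, 163, 88]);


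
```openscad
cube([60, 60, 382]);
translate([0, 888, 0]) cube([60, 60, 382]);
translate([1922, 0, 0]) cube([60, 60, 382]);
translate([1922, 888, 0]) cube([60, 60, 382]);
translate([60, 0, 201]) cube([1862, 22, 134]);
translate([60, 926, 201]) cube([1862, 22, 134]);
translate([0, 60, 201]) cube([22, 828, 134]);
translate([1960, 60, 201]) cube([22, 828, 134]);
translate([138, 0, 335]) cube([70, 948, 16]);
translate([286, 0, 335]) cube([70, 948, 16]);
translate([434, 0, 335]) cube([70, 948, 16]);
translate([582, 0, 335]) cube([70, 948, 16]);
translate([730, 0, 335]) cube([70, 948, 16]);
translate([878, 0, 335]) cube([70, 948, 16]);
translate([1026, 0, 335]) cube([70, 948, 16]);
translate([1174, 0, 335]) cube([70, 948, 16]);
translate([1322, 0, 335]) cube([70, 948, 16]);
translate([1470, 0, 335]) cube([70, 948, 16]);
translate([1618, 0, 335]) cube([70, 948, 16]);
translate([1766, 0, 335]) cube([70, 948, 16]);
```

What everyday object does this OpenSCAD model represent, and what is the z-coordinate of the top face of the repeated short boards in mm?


A bed frame. The slat-top height is 351 mm.

Four posts, four rails, and a row of slats — a bed frame. Slats sit on the rails at z = 201 + 134 = 335; with slat thickness 16, the top is 351 mm.


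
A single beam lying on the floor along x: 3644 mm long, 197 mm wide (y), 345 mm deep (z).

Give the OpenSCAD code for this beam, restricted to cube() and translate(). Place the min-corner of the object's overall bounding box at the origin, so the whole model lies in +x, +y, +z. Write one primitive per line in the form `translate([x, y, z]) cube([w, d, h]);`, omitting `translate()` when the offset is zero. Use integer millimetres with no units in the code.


cube([3644, 197, 345]);


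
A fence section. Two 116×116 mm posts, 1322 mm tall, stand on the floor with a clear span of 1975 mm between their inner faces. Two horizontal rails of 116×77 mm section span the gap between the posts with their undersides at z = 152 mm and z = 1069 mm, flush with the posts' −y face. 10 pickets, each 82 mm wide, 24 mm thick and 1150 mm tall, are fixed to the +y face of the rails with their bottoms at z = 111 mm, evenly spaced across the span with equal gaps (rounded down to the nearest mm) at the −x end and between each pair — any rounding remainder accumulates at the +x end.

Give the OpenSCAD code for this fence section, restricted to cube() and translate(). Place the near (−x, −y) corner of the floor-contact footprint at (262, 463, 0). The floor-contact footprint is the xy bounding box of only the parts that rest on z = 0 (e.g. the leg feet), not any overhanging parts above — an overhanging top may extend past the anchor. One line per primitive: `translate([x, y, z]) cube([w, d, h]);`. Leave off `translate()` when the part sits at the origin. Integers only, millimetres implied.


translate([262, 463, 0]) cube([116, 116, 1322]);
translate([2353, 463, 0]) cube([116, 116, 1322]);
translate([378, 463, 152]) cube([1975, 116, 77]);
translate([378, 463, 1069]) cube([1975, 116, 77]);
translate([483, 579, 111]) cube([82, 24, 1150]);
translate([670, 579, 111]) cube([82, 24, 1150]);
translate([857, 579, 111]) cube([82, 24, 1150]);
translate([1044, 579, 111]) cube([82, 24, 1150]);
translate([1231, 579, 111]) cube([82, 24, 1150]);
translate([1418, 579, 111]) cube([82, 24, 1150]);
translate([1605, 579, 111]) cube([82, 24, 1150]);
translate([1792, 579, 111]) cube([82, 24, 1150]);
translate([1979, 579, 111]) cube([82, 24, 1150]);
translate([2166, 579, 111]) cube([82, 24, 1150]);


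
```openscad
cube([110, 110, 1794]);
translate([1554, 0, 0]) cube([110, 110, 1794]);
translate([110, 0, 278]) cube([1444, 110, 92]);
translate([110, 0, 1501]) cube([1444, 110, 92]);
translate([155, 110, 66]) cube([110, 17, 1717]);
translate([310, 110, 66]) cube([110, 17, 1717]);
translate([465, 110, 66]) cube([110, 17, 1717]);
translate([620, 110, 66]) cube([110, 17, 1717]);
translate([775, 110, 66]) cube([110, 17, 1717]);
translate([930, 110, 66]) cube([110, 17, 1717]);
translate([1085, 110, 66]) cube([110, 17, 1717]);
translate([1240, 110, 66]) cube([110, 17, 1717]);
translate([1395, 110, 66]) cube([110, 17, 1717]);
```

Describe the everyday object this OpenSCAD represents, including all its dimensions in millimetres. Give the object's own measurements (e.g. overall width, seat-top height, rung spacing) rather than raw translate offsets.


A fence section. Two 110×110 mm posts, 1794 mm tall, stand on the floor with a clear span of 1444 mm between their inner faces. Two horizontal rails of 110×92 mm section span the gap between the posts with their undersides at z = 278 mm and z = 1501 mm, flush with the posts' −y face. 9 pickets, each 110 mm wide, 17 mm thick and 1717 mm tall, are fixed to the +y face of the rails with their bottoms at z = 66 mm, spaced across the span with a 45 mm gap after the −x post and between neighbouring pickets, with 49 mm left before the +x post.


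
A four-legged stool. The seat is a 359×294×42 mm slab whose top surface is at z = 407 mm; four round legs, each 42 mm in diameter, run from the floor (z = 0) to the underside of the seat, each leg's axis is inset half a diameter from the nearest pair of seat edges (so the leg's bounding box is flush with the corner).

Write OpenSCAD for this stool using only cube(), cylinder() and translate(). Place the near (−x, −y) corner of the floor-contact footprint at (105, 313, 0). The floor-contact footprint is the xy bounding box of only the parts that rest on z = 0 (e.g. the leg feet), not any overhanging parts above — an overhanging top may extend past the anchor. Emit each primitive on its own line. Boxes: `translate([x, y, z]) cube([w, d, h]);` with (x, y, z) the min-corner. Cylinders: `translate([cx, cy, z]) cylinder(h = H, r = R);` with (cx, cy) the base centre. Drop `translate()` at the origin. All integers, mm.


// leg_h = 407 - 42 = 365
translate([105, 313, 365]) cube([359, 294, 42]);
translate([126, 334, 0]) cylinder(h = 365, r = 21);
translate([443, 334, 0]) cylinder(h = 365, r = 21);
translate([126, 586, 0]) cylinder(h = 365, r = 21);
translate([443, 586, 0]) cylinder(h = 365, r = 21);


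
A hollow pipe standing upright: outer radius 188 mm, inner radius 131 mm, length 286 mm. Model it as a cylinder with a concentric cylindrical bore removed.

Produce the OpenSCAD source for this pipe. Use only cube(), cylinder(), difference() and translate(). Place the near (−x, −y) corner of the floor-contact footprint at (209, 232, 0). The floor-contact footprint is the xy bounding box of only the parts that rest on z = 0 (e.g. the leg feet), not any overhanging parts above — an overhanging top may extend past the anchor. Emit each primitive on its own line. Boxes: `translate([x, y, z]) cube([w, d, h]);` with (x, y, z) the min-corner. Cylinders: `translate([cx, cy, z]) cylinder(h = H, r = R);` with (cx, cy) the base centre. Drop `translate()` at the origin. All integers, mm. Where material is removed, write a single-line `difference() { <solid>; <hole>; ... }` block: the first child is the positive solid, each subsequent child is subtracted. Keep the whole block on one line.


difference() { translate([397, 420, 0]) cylinder(h = 286, r = 188); translate([397, 420, 0]) cylinder(h = 286, r = 131); }


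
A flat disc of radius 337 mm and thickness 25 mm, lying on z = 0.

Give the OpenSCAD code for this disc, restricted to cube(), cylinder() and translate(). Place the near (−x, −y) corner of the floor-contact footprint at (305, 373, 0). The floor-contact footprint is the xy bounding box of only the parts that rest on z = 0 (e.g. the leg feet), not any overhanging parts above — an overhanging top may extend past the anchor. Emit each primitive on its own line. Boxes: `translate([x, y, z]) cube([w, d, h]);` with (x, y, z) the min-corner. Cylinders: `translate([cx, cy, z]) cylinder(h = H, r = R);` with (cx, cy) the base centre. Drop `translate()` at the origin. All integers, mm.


translate([642, 710, 0]) cylinder(h = 25, r = 337);


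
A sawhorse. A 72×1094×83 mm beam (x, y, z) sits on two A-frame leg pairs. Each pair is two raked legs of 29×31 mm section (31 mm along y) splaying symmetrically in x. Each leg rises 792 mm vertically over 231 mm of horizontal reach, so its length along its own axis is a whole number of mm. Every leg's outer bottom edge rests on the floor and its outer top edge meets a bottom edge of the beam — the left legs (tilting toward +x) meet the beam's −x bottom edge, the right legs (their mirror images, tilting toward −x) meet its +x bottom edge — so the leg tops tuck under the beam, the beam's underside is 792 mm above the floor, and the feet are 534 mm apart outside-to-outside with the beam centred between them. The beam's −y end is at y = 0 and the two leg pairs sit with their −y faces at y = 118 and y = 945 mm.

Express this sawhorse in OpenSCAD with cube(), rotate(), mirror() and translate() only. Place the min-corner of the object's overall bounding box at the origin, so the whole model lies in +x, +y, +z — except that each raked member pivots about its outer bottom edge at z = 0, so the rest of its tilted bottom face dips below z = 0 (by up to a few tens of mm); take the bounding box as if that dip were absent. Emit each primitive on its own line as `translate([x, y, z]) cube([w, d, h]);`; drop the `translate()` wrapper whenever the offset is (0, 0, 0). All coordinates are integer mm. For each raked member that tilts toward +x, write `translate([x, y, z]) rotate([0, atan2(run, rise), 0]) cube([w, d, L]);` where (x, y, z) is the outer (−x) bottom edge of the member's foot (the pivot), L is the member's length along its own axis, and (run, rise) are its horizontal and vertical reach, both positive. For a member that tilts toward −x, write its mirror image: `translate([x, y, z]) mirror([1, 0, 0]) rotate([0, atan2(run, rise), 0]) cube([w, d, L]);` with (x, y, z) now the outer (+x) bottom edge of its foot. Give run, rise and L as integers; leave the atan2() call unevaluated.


translate([231, 0, 792]) cube([72, 1094, 83]);
translate([0, 118, 0]) rotate([0, atan2(231, 792), 0]) cube([29, 31, 825]);
translate([534, 118, 0]) mirror([1, 0, 0]) rotate([0, atan2(231, 792), 0]) cube([29, 31, 825]);
translate([0, 945, 0]) rotate([0, atan2(231, 792), 0]) cube([29, 31, 825]);
translate([534, 945, 0]) mirror([1, 0, 0]) rotate([0, atan2(231, 792), 0]) cube([29, 31, 825]);


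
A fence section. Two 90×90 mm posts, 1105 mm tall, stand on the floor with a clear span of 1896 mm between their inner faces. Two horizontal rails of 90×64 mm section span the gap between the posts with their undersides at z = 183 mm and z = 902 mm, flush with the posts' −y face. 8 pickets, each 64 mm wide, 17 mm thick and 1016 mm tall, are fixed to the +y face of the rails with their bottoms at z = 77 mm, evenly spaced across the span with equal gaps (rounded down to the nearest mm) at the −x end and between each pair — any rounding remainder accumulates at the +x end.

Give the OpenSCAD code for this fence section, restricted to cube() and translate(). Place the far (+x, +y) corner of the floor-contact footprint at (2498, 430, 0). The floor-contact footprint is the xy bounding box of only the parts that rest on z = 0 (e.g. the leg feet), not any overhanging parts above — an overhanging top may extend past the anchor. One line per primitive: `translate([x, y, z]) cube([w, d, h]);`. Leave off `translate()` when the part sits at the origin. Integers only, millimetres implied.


translate([422, 340, 0]) cube([90, 90, 1105]);
translate([2408, 340, 0]) cube([90, 90, 1105]);
translate([512, 340, 183]) cube([1896, 90, 64]);
translate([512, 340, 902]) cube([1896, 90, 64]);
translate([665, 430, 77]) cube([64, 17, 1016]);
translate([882, 430, 77]) cube([64, 17, 1016]);
translate([1099, 430, 77]) cube([64, 17, 1016]);
translate([1316, 430, 77]) cube([64, 17, 1016]);
translate([1533, 430, 77]) cube([64, 17, 1016]);
translate([1750, 430, 77]) cube([64, 17, 1016]);
translate([1967, 430, 77]) cube([64, 17, 1016]);
translate([2184, 430, 77]) cube([64, 17, 1016]);


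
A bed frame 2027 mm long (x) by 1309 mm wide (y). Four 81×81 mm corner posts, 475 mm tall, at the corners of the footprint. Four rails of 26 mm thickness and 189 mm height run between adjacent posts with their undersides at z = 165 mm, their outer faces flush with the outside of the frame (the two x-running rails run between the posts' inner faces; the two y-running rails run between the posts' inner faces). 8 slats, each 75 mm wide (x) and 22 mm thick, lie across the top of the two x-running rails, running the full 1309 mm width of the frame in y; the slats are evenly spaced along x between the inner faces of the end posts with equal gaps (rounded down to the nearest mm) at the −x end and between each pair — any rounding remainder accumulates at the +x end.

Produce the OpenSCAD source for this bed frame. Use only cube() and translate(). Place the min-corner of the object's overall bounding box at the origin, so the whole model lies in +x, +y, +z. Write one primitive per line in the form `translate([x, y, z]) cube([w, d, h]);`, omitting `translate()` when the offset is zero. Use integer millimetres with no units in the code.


cube([81, 81, 475]);
translate([0, 1228, 0]) cube([81, 81, 475]);
translate([1946, 0, 0]) cube([81, 81, 475]);
translate([1946, 1228, 0]) cube([81, 81, 475]);
translate([81, 0, 165]) cube([1865, 26, 189]);
translate([81, 1283, 165]) cube([1865, 26, 189]);
translate([0, 81, 165]) cube([26, 1147, 189]);
translate([2001, 81, 165]) cube([26, 1147, 189]);
translate([221, 0, 354]) cube([75, 1309, 22]);
translate([436, 0, 354]) cube([75, 1309, 22]);
translate([651, 0, 354]) cube([75, 1309, 22]);
translate([866, 0, 354]) cube([75, 1309, 22]);
translate([1081, 0, 354]) cube([75, 1309, 22]);
translate([1296, 0, 354]) cube([75, 1309, 22]);
translate([1511, 0, 354]) cube([75, 1309, 22]);
translate([1726, 0, 354]) cube([75, 1309, 22]);


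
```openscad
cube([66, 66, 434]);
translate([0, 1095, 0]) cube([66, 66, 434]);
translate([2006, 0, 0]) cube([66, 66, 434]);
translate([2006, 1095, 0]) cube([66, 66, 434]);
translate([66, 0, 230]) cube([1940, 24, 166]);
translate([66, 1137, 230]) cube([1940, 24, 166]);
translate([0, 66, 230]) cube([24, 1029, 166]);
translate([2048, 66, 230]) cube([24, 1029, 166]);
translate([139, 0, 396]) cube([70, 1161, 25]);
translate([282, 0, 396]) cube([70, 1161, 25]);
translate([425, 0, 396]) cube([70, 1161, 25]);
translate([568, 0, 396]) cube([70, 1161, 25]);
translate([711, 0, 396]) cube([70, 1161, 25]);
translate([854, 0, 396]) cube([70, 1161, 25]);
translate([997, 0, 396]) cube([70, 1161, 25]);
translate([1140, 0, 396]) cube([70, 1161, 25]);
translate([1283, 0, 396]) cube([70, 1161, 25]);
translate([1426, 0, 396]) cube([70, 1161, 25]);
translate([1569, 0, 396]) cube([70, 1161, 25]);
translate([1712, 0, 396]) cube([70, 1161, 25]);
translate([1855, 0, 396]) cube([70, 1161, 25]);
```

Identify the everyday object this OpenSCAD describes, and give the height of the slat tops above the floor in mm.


A bed frame. The slat-top height is 421 mm.

Four posts, four rails, and a row of slats — a bed frame. Slats sit on the rails at z = 230 + 166 = 396; with slat thickness 25, the top is 421 mm.


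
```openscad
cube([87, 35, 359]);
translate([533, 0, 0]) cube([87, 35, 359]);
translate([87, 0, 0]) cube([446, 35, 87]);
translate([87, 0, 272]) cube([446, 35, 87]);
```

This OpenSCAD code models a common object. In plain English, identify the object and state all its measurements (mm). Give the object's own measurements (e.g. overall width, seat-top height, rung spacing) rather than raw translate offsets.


A rectangular picture frame lying in the x–z plane (depth along y). The opening is 446 mm wide (x) by 185 mm tall (z), surrounded by a border 87 mm wide on all four sides. The frame is 35 mm deep and is made of two full-height vertical stiles with two horizontal rails fitted between them.


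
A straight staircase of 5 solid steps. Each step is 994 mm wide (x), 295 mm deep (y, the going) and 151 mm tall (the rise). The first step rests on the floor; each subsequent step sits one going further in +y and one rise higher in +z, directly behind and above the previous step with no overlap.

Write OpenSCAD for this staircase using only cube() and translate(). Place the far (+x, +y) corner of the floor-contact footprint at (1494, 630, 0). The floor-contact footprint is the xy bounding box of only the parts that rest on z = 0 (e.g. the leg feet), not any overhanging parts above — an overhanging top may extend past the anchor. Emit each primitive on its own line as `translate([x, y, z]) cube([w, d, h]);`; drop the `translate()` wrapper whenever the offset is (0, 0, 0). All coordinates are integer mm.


translate([500, 335, 0]) cube([994, 295, 151]);
translate([500, 630, 151]) cube([994, 295, 151]);
translate([500, 925, 302]) cube([994, 295, 151]);
translate([500, 1220, 453]) cube([994, 295, 151]);
translate([500, 1515, 604]) cube([994, 295, 151]);


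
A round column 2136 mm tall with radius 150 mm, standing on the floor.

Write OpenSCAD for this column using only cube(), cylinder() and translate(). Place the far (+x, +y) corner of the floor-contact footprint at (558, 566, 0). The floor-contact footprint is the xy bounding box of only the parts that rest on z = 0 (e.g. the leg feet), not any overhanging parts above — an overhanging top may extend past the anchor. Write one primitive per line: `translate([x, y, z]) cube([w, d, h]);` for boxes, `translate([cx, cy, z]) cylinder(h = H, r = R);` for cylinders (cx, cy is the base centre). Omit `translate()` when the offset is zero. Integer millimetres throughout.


translate([408, 416, 0]) cylinder(h = 2136, r = 150);


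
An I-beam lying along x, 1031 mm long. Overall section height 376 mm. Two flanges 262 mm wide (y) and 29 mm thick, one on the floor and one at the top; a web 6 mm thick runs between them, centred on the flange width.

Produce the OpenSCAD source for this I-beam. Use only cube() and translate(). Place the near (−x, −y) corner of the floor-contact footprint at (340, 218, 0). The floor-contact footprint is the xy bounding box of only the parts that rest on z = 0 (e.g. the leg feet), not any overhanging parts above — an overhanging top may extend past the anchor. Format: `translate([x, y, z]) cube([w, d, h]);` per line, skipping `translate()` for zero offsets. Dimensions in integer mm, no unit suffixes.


translate([340, 218, 0]) cube([1031, 262, 29]);
translate([340, 346, 29]) cube([1031, 6, 318]);
translate([340, 218, 347]) cube([1031, 262, 29]);


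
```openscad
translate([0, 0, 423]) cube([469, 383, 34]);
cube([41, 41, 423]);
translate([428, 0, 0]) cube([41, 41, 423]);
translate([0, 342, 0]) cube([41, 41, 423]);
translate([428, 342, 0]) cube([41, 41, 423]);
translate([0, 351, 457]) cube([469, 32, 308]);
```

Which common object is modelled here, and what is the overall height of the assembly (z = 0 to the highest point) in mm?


A chair. The overall height is 765 mm.

A slab on four corner posts with a tall panel at the back — a chair. The seat slab sits at z = 423 with thickness 34, and the 308 mm backrest starts at the seat top, so the overall height is 423 + 34 + 308 = 765 mm.


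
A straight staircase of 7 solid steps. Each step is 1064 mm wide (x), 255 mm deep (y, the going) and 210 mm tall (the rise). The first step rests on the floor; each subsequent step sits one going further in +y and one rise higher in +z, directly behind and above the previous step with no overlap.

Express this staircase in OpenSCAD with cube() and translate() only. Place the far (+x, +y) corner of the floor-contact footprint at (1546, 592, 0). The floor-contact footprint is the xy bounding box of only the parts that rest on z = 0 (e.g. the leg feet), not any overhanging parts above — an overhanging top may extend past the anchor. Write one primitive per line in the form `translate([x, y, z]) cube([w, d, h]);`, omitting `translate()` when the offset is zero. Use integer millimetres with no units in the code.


translate([482, 337, 0]) cube([1064, 255, 210]);
translate([482, 592, 210]) cube([1064, 255, 210]);
translate([482, 847, 420]) cube([1064, 255, 210]);
translate([482, 1102, 630]) cube([1064, 255, 210]);
translate([482, 1357, 840]) cube([1064, 255, 210]);
translate([482, 1612, 1050]) cube([1064, 255, 210]);
translate([482, 1867, 1260]) cube([1064, 255, 210]);


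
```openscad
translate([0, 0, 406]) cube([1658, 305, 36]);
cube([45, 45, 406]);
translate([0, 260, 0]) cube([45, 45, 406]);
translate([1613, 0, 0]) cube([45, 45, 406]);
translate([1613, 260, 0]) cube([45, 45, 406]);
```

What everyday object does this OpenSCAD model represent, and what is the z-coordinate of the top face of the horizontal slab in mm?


A bench. The seat-top height is 442 mm.

A long slab on four corner posts — a bench. The slab sits at z = 406 with thickness 36, so the top is 406 + 36 = 442 mm.


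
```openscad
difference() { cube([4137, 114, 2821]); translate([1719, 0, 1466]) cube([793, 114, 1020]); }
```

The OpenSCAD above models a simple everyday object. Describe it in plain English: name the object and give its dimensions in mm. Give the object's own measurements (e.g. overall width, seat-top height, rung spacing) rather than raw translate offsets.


A wall 4137 mm long (x), 114 mm thick (y), 2821 mm tall, with a rectangular window opening cut through it. The opening is 793 mm wide and 1020 mm tall; its sill is at z = 1466 mm and its near (−x) edge is 1719 mm from the wall's −x end. The opening passes through the full wall thickness.
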